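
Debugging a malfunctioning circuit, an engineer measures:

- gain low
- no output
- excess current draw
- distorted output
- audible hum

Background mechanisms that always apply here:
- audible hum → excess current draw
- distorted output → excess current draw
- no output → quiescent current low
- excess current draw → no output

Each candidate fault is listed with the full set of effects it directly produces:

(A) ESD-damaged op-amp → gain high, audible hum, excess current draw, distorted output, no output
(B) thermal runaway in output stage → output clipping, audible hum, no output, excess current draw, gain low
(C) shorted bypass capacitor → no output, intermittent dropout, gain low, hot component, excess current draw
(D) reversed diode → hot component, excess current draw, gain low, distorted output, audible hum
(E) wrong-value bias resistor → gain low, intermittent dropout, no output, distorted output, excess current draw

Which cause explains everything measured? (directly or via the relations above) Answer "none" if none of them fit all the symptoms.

D

Per-candidate check:
(A) ESD-damaged op-amp — gain low miss; no output match; excess current draw match; distorted output match; audible hum match
(B) thermal runaway in output stage — does not account for distorted output
(C) shorted bypass capacitor — gain low match; no output match; excess current draw match; distorted output miss; audible hum miss
(D) reversed diode — gain low match; no output match (via excess current draw → no output); excess current draw match; distorted output match; audible hum match
(E) wrong-value bias resistor — gain low match; no output match; excess current draw match; distorted output match; audible hum miss
Only (D) is consistent with every observation.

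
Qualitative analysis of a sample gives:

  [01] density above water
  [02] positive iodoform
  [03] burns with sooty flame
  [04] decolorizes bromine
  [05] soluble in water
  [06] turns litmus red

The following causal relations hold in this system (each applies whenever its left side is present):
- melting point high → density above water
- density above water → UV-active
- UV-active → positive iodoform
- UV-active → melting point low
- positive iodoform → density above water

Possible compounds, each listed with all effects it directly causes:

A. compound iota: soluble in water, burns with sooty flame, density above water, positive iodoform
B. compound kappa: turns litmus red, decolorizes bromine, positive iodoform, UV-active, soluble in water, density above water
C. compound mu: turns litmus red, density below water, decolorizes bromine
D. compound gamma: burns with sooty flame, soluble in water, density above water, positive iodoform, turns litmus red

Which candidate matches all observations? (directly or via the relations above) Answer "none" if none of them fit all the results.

none

Checking each candidate against the observations:
(A) compound iota — does not account for decolorizes bromine, turns litmus red
(B) compound kappa — density above water ✓; positive iodoform ✓; burns with sooty flame ✗; decolorizes bromine ✓; soluble in water ✓; turns litmus red ✓
(C) compound mu — fails on density above water, positive iodoform, burns with sooty flame, soluble in water (predicts density below water, not density above water)
(D) compound gamma — does not account for decolorizes bromine
No candidate is consistent with all observations.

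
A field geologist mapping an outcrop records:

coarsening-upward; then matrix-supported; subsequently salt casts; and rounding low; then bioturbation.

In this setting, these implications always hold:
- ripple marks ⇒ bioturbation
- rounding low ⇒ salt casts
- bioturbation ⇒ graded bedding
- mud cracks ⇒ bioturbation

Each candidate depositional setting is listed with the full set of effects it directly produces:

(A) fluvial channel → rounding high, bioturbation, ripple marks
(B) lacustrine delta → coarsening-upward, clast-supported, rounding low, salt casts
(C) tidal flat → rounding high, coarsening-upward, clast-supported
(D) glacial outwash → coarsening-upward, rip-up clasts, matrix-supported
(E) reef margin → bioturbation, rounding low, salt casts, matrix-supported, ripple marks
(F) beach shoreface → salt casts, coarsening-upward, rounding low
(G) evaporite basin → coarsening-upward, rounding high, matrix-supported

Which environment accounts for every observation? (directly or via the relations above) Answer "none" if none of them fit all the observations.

Per-candidate check:
(A) fluvial channel — fails on coarsening-upward, matrix-supported, salt casts, rounding low (predicts rounding high, not rounding low)
(B) lacustrine delta — coarsening-upward +; matrix-supported -; salt casts +; rounding low +; bioturbation -
(C) tidal flat — fails on matrix-supported, salt casts, rounding low, bioturbation (predicts clast-supported, not matrix-supported; predicts rounding high, not rounding low)
(D) glacial outwash — coarsening-upward +; matrix-supported +; salt casts -; rounding low -; bioturbation -
(E) reef margin — coarsening-upward -; matrix-supported +; salt casts +; rounding low +; bioturbation +
(F) beach shoreface — coarsening-upward +; matrix-supported -; salt casts +; rounding low +; bioturbation -
(G) evaporite basin — fails on salt casts, rounding low, bioturbation (predicts rounding high, not rounding low)
Every candidate fails on at least one observation.

none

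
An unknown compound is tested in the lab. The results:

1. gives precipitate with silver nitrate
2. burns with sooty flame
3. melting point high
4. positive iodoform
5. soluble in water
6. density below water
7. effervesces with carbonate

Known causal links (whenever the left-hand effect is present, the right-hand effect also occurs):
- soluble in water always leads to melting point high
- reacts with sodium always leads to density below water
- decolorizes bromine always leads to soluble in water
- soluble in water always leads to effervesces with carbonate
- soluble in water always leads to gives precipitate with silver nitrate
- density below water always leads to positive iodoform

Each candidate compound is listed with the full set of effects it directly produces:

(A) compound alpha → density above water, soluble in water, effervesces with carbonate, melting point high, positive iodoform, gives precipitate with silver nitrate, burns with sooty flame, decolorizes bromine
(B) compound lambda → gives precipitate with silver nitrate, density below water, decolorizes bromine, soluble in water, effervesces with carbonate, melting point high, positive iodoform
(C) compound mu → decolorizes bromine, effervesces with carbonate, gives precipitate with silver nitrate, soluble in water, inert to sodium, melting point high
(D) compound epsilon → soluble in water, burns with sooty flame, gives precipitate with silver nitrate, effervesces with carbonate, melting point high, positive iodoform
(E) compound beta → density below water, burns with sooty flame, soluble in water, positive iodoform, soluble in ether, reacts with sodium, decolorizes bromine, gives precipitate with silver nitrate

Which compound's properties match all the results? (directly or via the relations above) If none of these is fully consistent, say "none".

E

For each candidate, compare predicted effects to what was observed:
(A) compound alpha — gives precipitate with silver nitrate +; burns with sooty flame +; melting point high +; positive iodoform +; soluble in water +; density below water -; effervesces with carbonate +
(B) compound lambda — gives precipitate with silver nitrate +; burns with sooty flame -; melting point high +; positive iodoform +; soluble in water +; density below water +; effervesces with carbonate +
(C) compound mu — does not account for burns with sooty flame, positive iodoform, density below water
(D) compound epsilon — does not account for density below water
(E) compound beta — accounts for every observation (melting point high through soluble in water → melting point high)
Only (E) is consistent with every observation.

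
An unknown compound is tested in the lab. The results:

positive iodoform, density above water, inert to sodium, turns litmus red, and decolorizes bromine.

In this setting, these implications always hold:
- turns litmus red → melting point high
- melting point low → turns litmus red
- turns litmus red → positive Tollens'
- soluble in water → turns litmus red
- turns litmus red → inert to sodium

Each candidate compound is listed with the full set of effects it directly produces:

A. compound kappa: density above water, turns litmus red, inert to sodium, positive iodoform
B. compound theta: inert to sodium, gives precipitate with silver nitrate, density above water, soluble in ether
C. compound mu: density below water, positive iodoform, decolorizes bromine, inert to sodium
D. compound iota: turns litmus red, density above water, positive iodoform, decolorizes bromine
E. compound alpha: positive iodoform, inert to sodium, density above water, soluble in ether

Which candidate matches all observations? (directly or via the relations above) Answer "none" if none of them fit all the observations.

Per-candidate check:
(A) compound kappa — does not account for decolorizes bromine
(B) compound theta — does not account for positive iodoform, turns litmus red, decolorizes bromine
(C) compound mu — fails on density above water, turns litmus red (predicts density below water, not density above water)
(D) compound iota — accounts for every observation (inert to sodium via turns litmus red → inert to sodium)
(E) compound alpha — does not account for turns litmus red, decolorizes bromine
(D) is the only candidate with no mismatches.

D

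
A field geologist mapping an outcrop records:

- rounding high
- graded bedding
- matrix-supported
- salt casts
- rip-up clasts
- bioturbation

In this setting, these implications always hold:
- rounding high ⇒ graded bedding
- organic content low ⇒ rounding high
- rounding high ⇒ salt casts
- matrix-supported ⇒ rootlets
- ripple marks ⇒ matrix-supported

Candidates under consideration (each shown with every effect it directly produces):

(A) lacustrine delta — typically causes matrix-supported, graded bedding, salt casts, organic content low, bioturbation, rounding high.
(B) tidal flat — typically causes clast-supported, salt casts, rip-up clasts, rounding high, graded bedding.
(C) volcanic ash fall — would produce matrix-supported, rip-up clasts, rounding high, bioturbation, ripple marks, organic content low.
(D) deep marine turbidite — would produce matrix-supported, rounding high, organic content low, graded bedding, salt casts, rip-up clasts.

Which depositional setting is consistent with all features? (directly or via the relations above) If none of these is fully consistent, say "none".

Checking each candidate against the observations:
(A) lacustrine delta — does not account for rip-up clasts
(B) tidal flat — rounding high match; graded bedding match; matrix-supported miss; salt casts match; rip-up clasts match; bioturbation miss
(C) volcanic ash fall — rounding high match; graded bedding match (by rounding high → graded bedding); matrix-supported match; salt casts match (by rounding high → salt casts); rip-up clasts match; bioturbation match
(D) deep marine turbidite — does not account for bioturbation
(C) alone accounts for all the evidence.

C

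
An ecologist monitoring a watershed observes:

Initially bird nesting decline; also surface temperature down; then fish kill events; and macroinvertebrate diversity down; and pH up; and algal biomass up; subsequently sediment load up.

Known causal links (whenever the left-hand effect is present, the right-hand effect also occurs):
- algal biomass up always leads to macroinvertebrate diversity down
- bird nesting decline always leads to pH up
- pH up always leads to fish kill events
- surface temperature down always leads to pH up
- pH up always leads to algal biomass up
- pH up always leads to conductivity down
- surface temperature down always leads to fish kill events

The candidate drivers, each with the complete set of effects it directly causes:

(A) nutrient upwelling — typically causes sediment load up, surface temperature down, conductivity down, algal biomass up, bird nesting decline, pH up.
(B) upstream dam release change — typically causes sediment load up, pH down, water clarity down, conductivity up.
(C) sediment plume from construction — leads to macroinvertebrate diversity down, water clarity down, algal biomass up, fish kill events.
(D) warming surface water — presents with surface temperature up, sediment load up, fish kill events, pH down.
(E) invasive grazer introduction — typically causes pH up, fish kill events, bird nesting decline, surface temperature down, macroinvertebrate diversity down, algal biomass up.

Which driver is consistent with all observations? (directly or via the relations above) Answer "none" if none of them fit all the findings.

A

Testing each hypothesis:
(A) nutrient upwelling — accounts for every observation (fish kill events through pH up → fish kill events)
(B) upstream dam release change — bird nesting decline NO; surface temperature down NO; fish kill events NO; macroinvertebrate diversity down NO; pH up NO; algal biomass up NO; sediment load up yes
(C) sediment plume from construction — does not account for bird nesting decline, surface temperature down, pH up, sediment load up
(D) warming surface water — fails on bird nesting decline, surface temperature down, macroinvertebrate diversity down, pH up, algal biomass up (predicts surface temperature up, not surface temperature down; predicts pH down, not pH up)
(E) invasive grazer introduction — bird nesting decline yes; surface temperature down yes; fish kill events yes; macroinvertebrate diversity down yes; pH up yes; algal biomass up yes; sediment load up NO
Only (A) is consistent with every observation.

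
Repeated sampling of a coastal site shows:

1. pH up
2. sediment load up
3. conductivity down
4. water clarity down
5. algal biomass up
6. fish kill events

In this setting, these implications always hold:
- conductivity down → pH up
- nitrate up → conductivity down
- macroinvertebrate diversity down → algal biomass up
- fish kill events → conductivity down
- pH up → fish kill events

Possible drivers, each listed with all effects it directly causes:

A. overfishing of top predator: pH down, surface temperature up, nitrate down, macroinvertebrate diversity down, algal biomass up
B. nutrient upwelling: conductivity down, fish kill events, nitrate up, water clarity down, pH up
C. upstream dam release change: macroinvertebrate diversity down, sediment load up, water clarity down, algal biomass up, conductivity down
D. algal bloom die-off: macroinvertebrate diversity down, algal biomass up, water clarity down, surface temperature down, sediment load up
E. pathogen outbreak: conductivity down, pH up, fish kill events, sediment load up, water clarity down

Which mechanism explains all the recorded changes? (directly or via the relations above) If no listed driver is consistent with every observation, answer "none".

C

Checking each candidate against the observations:
(A) overfishing of top predator — fails on pH up, sediment load up, conductivity down, water clarity down, fish kill events (predicts pH down, not pH up)
(B) nutrient upwelling — pH up ✓; sediment load up ✗; conductivity down ✓; water clarity down ✓; algal biomass up ✗; fish kill events ✓
(C) upstream dam release change — pH up ✓ (via conductivity down → pH up); sediment load up ✓; conductivity down ✓; water clarity down ✓; algal biomass up ✓; fish kill events ✓ (via conductivity down → pH up → fish kill events)
(D) algal bloom die-off — does not account for pH up, conductivity down, fish kill events
(E) pathogen outbreak — pH up ✓; sediment load up ✓; conductivity down ✓; water clarity down ✓; algal biomass up ✗; fish kill events ✓
(C) is the only candidate with no mismatches.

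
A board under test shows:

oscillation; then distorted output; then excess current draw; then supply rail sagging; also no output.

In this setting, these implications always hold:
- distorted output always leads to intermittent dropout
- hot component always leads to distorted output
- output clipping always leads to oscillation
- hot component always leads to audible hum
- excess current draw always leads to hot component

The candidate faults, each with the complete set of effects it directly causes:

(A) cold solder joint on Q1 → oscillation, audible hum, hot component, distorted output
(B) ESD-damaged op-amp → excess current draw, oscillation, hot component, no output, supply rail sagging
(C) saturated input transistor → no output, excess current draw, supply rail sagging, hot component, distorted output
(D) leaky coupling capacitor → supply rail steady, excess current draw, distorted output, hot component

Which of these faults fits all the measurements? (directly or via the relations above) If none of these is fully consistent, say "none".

B

For each candidate, compare predicted effects to what was observed:
(A) cold solder joint on Q1 — oscillation ✓; distorted output ✓; excess current draw ✗; supply rail sagging ✗; no output ✗
(B) ESD-damaged op-amp — oscillation ✓; distorted output ✓ (via hot component → distorted output); excess current draw ✓; supply rail sagging ✓; no output ✓
(C) saturated input transistor — does not account for oscillation
(D) leaky coupling capacitor — oscillation ✗; distorted output ✓; excess current draw ✓; supply rail sagging ✗; no output ✗
(B) alone accounts for all the evidence.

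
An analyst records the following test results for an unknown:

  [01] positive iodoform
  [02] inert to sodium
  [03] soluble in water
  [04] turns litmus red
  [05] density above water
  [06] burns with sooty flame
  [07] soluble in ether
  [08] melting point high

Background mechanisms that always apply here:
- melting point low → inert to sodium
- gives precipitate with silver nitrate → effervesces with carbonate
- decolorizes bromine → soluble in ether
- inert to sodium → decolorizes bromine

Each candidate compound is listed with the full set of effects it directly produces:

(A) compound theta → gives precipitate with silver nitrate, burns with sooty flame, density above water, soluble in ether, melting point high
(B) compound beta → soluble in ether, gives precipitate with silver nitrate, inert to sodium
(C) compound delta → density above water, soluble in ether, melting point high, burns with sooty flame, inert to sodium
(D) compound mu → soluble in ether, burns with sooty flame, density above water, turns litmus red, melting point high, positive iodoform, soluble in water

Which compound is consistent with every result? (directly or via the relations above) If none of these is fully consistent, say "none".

For each candidate, compare predicted effects to what was observed:
(A) compound theta — does not account for positive iodoform, inert to sodium, soluble in water, turns litmus red
(B) compound beta — positive iodoform ✗; inert to sodium ✓; soluble in water ✗; turns litmus red ✗; density above water ✗; burns with sooty flame ✗; soluble in ether ✓; melting point high ✗
(C) compound delta — positive iodoform ✗; inert to sodium ✓; soluble in water ✗; turns litmus red ✗; density above water ✓; burns with sooty flame ✓; soluble in ether ✓; melting point high ✓
(D) compound mu — positive iodoform ✓; inert to sodium ✗; soluble in water ✓; turns litmus red ✓; density above water ✓; burns with sooty flame ✓; soluble in ether ✓; melting point high ✓
None of the listed candidates fits everything.

none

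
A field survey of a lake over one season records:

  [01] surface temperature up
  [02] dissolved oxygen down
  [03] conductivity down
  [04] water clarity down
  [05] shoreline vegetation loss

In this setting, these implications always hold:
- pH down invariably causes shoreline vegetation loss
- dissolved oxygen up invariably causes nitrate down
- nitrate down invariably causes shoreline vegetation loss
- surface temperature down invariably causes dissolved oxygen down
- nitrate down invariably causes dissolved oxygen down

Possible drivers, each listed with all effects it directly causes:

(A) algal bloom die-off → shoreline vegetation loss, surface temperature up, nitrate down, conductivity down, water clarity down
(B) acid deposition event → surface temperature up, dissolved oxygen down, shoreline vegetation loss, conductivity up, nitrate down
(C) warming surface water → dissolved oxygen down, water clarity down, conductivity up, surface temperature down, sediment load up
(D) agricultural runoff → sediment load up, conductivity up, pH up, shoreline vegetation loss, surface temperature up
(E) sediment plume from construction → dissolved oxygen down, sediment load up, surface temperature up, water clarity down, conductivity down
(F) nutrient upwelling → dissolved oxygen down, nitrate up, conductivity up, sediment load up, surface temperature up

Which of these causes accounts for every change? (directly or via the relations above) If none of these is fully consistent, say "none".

For each candidate, compare predicted effects to what was observed:
(A) algal bloom die-off — surface temperature up ✓; dissolved oxygen down ✓ (via nitrate down → dissolved oxygen down); conductivity down ✓; water clarity down ✓; shoreline vegetation loss ✓
(B) acid deposition event — surface temperature up ✓; dissolved oxygen down ✓; conductivity down ✗; water clarity down ✗; shoreline vegetation loss ✓
(C) warming surface water — surface temperature up ✗; dissolved oxygen down ✓; conductivity down ✗; water clarity down ✓; shoreline vegetation loss ✗
(D) agricultural runoff — fails on dissolved oxygen down, conductivity down, water clarity down (predicts conductivity up, not conductivity down)
(E) sediment plume from construction — surface temperature up ✓; dissolved oxygen down ✓; conductivity down ✓; water clarity down ✓; shoreline vegetation loss ✗
(F) nutrient upwelling — fails on conductivity down, water clarity down, shoreline vegetation loss (predicts conductivity up, not conductivity down)
(A) is the only candidate with no mismatches.

A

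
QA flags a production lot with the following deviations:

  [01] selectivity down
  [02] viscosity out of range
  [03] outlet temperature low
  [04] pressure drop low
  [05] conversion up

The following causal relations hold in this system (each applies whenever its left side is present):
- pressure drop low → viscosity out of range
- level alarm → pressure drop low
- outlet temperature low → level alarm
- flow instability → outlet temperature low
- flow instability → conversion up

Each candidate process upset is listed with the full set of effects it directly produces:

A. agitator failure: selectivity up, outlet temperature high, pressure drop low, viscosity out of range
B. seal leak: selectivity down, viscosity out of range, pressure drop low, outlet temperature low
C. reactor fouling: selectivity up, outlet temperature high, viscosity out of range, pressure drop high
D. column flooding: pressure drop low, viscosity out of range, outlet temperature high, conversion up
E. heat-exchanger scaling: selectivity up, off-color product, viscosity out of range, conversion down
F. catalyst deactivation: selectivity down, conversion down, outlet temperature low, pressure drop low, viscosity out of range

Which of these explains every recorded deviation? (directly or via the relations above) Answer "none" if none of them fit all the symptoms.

For each candidate, compare predicted effects to what was observed:
(A) agitator failure — fails on selectivity down, outlet temperature low, conversion up (predicts selectivity up, not selectivity down; predicts outlet temperature high, not outlet temperature low)
(B) seal leak — does not account for conversion up
(C) reactor fouling — selectivity down miss; viscosity out of range match; outlet temperature low miss; pressure drop low miss; conversion up miss
(D) column flooding — fails on selectivity down, outlet temperature low (predicts outlet temperature high, not outlet temperature low)
(E) heat-exchanger scaling — selectivity down miss; viscosity out of range match; outlet temperature low miss; pressure drop low miss; conversion up miss
(F) catalyst deactivation — selectivity down match; viscosity out of range match; outlet temperature low match; pressure drop low match; conversion up miss
Every candidate fails on at least one observation.

none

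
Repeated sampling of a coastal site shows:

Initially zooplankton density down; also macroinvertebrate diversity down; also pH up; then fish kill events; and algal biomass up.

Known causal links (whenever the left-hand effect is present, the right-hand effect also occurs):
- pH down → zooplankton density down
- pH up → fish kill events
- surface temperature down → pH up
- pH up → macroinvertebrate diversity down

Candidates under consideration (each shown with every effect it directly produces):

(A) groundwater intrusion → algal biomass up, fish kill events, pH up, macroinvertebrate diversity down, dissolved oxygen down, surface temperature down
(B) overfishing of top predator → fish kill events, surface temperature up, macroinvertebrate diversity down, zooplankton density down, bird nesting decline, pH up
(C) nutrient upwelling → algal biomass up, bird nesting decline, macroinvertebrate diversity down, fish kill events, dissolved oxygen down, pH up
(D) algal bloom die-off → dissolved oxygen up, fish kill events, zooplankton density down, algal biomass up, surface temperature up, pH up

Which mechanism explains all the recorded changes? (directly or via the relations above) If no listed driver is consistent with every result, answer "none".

Testing each hypothesis:
(A) groundwater intrusion — does not account for zooplankton density down
(B) overfishing of top predator — does not account for algal biomass up
(C) nutrient upwelling — does not account for zooplankton density down
(D) algal bloom die-off — accounts for every observation (macroinvertebrate diversity down by pH up → macroinvertebrate diversity down)
(D) is the only candidate with no mismatches.

D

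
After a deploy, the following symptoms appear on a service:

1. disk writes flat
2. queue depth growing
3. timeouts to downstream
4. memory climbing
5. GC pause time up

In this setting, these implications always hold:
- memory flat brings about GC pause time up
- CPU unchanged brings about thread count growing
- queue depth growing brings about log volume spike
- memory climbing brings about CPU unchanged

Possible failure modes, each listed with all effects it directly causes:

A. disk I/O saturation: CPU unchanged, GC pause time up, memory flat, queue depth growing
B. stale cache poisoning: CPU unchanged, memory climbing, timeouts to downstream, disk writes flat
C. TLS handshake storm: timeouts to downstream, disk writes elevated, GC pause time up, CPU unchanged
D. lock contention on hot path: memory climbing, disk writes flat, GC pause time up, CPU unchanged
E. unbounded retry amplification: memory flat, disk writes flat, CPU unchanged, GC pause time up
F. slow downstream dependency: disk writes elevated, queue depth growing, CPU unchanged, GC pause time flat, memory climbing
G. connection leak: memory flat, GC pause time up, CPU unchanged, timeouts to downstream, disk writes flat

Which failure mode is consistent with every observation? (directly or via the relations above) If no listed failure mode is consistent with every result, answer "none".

Per-candidate check:
(A) disk I/O saturation — fails on disk writes flat, timeouts to downstream, memory climbing (predicts memory flat, not memory climbing)
(B) stale cache poisoning — does not account for queue depth growing, GC pause time up
(C) TLS handshake storm — disk writes flat ✗; queue depth growing ✗; timeouts to downstream ✓; memory climbing ✗; GC pause time up ✓
(D) lock contention on hot path — disk writes flat ✓; queue depth growing ✗; timeouts to downstream ✗; memory climbing ✓; GC pause time up ✓
(E) unbounded retry amplification — disk writes flat ✓; queue depth growing ✗; timeouts to downstream ✗; memory climbing ✗; GC pause time up ✓
(F) slow downstream dependency — disk writes flat ✗; queue depth growing ✓; timeouts to downstream ✗; memory climbing ✓; GC pause time up ✗
(G) connection leak — disk writes flat ✓; queue depth growing ✗; timeouts to downstream ✓; memory climbing ✗; GC pause time up ✓
None of the listed candidates fits everything.

none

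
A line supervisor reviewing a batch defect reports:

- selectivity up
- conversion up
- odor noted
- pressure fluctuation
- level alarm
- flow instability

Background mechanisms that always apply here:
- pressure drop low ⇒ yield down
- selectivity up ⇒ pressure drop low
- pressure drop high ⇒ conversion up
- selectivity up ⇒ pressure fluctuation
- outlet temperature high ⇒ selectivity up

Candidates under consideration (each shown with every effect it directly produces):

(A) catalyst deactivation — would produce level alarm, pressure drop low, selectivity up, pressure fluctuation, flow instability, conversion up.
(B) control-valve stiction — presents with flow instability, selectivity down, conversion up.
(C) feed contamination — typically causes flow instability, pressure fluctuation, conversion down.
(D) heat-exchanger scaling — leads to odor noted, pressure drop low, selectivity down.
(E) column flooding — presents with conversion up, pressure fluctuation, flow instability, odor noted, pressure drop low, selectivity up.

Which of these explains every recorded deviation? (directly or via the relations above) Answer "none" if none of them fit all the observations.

none

Testing each hypothesis:
(A) catalyst deactivation — does not account for odor noted
(B) control-valve stiction — fails on selectivity up, odor noted, pressure fluctuation, level alarm (predicts selectivity down, not selectivity up)
(C) feed contamination — fails on selectivity up, conversion up, odor noted, level alarm (predicts conversion down, not conversion up)
(D) heat-exchanger scaling — selectivity up ✗; conversion up ✗; odor noted ✓; pressure fluctuation ✗; level alarm ✗; flow instability ✗
(E) column flooding — selectivity up ✓; conversion up ✓; odor noted ✓; pressure fluctuation ✓; level alarm ✗; flow instability ✓
No candidate is consistent with all observations.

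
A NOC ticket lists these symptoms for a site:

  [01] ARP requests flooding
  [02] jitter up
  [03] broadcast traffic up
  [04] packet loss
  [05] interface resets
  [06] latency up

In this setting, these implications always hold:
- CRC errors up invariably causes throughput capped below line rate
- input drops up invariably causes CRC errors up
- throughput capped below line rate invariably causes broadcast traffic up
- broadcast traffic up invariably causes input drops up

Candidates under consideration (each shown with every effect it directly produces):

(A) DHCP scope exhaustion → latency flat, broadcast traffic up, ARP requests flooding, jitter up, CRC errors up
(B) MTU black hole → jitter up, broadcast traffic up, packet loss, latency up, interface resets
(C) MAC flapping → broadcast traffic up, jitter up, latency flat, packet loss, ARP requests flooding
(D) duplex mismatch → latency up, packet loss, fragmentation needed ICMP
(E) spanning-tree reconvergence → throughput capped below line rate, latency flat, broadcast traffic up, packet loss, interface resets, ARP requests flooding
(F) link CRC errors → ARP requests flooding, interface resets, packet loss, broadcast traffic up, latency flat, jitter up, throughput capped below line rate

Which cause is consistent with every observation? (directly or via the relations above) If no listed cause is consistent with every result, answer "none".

Testing each hypothesis:
(A) DHCP scope exhaustion — ARP requests flooding ✓; jitter up ✓; broadcast traffic up ✓; packet loss ✗; interface resets ✗; latency up ✗
(B) MTU black hole — does not account for ARP requests flooding
(C) MAC flapping — ARP requests flooding ✓; jitter up ✓; broadcast traffic up ✓; packet loss ✓; interface resets ✗; latency up ✗
(D) duplex mismatch — does not account for ARP requests flooding, jitter up, broadcast traffic up, interface resets
(E) spanning-tree reconvergence — fails on jitter up, latency up (predicts latency flat, not latency up)
(F) link CRC errors — ARP requests flooding ✓; jitter up ✓; broadcast traffic up ✓; packet loss ✓; interface resets ✓; latency up ✗
Every candidate fails on at least one observation.

none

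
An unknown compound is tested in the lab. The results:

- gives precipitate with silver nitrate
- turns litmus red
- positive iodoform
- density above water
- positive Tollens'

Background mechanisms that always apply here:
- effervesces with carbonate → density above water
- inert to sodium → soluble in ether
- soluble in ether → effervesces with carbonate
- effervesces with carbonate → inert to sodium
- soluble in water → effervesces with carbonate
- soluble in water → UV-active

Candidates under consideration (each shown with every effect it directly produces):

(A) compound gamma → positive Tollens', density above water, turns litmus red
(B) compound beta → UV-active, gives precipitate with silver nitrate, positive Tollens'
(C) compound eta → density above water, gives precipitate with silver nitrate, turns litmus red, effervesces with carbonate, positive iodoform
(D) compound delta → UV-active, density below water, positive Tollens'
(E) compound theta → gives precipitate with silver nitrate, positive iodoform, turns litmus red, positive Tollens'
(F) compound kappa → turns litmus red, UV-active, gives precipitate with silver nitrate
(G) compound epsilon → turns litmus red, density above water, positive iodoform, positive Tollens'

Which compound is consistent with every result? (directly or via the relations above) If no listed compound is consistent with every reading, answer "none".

none

Per-candidate check:
(A) compound gamma — gives precipitate with silver nitrate -; turns litmus red +; positive iodoform -; density above water +; positive Tollens' +
(B) compound beta — does not account for turns litmus red, positive iodoform, density above water
(C) compound eta — does not account for positive Tollens'
(D) compound delta — fails on gives precipitate with silver nitrate, turns litmus red, positive iodoform, density above water (predicts density below water, not density above water)
(E) compound theta — does not account for density above water
(F) compound kappa — does not account for positive iodoform, density above water, positive Tollens'
(G) compound epsilon — does not account for gives precipitate with silver nitrate
No candidate is consistent with all observations.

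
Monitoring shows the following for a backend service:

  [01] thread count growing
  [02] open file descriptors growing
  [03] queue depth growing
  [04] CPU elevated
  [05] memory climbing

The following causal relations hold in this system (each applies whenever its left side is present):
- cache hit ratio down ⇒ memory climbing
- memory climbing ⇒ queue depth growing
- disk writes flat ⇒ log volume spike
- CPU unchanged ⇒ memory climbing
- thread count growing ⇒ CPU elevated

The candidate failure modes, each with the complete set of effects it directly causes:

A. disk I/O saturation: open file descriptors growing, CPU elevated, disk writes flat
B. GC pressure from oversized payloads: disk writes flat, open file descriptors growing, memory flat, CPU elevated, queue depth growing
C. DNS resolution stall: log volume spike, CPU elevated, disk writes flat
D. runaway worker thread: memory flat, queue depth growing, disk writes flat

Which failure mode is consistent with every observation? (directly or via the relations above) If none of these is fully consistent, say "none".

none

Checking each candidate against the observations:
(A) disk I/O saturation — does not account for thread count growing, queue depth growing, memory climbing
(B) GC pressure from oversized payloads — fails on thread count growing, memory climbing (predicts memory flat, not memory climbing)
(C) DNS resolution stall — does not account for thread count growing, open file descriptors growing, queue depth growing, memory climbing
(D) runaway worker thread — thread count growing -; open file descriptors growing -; queue depth growing +; CPU elevated -; memory climbing -
Every candidate fails on at least one observation.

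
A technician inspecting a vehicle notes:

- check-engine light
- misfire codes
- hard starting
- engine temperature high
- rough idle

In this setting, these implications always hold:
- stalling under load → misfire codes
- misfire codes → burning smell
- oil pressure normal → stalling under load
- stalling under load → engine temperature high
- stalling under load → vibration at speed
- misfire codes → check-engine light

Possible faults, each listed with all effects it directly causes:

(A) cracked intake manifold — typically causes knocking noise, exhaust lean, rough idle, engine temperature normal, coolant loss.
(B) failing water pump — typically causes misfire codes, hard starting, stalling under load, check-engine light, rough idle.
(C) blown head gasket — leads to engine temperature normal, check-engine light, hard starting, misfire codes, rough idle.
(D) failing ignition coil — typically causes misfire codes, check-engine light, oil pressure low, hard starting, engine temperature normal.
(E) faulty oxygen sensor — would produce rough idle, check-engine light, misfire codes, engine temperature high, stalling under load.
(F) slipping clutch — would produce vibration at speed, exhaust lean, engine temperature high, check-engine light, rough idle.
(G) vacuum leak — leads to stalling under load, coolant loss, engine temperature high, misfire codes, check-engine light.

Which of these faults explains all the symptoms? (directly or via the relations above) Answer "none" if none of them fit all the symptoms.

B

Per-candidate check:
(A) cracked intake manifold — check-engine light miss; misfire codes miss; hard starting miss; engine temperature high miss; rough idle match
(B) failing water pump — check-engine light match; misfire codes match; hard starting match; engine temperature high match (via stalling under load → engine temperature high); rough idle match
(C) blown head gasket — fails on engine temperature high (predicts engine temperature normal, not engine temperature high)
(D) failing ignition coil — fails on engine temperature high, rough idle (predicts engine temperature normal, not engine temperature high)
(E) faulty oxygen sensor — does not account for hard starting
(F) slipping clutch — check-engine light match; misfire codes miss; hard starting miss; engine temperature high match; rough idle match
(G) vacuum leak — does not account for hard starting, rough idle
(B) alone accounts for all the evidence.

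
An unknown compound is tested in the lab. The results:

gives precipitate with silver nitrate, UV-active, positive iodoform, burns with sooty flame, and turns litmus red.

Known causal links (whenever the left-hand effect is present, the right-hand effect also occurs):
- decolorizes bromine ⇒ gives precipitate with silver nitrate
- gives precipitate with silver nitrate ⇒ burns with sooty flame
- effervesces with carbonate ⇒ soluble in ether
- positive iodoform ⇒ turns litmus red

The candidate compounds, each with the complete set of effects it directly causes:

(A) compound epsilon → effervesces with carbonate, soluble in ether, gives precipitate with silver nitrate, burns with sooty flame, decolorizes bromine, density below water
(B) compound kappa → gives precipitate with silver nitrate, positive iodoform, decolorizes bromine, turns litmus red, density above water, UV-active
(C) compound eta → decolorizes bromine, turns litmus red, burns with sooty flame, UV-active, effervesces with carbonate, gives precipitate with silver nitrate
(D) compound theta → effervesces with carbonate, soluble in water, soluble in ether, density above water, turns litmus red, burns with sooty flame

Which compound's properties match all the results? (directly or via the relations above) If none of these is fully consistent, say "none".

B

Checking each candidate against the observations:
(A) compound epsilon — does not account for UV-active, positive iodoform, turns litmus red
(B) compound kappa — accounts for every observation (burns with sooty flame by gives precipitate with silver nitrate → burns with sooty flame)
(C) compound eta — does not account for positive iodoform
(D) compound theta — gives precipitate with silver nitrate miss; UV-active miss; positive iodoform miss; burns with sooty flame match; turns litmus red match
Only (B) is consistent with every observation.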